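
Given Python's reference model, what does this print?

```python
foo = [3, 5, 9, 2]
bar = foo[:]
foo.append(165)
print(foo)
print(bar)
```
[3, 5, 9, 2, 165]
[3, 5, 9, 2]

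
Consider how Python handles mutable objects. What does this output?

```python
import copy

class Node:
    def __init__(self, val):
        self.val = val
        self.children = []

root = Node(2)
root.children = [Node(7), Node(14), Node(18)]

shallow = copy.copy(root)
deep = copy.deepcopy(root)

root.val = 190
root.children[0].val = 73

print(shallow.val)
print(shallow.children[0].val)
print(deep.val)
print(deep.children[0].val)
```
2
73
2
7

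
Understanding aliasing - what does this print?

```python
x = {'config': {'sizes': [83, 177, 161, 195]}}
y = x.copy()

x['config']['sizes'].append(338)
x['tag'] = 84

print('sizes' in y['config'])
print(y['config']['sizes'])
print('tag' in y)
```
True
[83, 177, 161, 195, 338]
False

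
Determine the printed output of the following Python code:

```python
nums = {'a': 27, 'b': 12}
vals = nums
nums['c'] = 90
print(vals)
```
{'a': 27, 'b': 12, 'c': 90}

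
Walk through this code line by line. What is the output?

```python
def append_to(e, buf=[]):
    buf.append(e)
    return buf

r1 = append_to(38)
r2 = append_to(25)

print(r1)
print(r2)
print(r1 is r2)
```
[38, 25]
[38, 25]
True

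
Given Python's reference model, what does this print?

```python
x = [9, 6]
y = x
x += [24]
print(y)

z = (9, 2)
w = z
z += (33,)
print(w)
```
[9, 6, 24]
(9, 2)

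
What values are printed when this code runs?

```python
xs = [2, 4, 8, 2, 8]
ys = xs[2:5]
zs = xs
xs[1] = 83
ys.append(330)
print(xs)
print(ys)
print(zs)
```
[2, 83, 8, 2, 8]
[8, 2, 8, 330]
[2, 83, 8, 2, 8]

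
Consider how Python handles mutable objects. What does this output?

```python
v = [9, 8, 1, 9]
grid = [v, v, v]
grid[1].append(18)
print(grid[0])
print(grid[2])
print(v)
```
[9, 8, 1, 9, 18]
[9, 8, 1, 9, 18]
[9, 8, 1, 9, 18]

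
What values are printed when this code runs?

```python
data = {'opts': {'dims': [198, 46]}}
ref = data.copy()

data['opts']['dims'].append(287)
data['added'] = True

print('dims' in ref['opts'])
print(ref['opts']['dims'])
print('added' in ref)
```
True
[198, 46, 287]
False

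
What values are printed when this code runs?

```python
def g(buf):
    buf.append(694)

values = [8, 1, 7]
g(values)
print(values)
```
[8, 1, 7, 694]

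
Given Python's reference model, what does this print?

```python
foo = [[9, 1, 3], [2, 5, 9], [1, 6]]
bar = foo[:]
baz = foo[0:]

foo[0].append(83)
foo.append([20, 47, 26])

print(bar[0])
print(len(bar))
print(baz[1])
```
[9, 1, 3, 83]
3
[2, 5, 9]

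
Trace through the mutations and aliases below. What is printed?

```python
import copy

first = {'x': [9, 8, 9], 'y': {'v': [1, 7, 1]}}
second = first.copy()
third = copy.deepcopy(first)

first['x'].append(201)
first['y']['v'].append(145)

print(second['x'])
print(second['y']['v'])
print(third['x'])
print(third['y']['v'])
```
[9, 8, 9, 201]
[1, 7, 1, 145]
[9, 8, 9]
[1, 7, 1]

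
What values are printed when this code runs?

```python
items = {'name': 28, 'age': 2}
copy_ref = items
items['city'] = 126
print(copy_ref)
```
{'name': 28, 'age': 2, 'city': 126}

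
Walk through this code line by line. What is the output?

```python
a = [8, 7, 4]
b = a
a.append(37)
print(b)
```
[8, 7, 4, 37]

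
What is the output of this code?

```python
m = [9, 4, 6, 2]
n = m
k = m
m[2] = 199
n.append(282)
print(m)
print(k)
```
[9, 4, 199, 2, 282]
[9, 4, 199, 2, 282]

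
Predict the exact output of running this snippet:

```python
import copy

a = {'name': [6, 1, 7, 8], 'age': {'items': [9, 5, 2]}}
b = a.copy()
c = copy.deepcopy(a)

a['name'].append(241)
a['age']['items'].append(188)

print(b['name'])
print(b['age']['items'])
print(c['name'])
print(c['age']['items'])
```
[6, 1, 7, 8, 241]
[9, 5, 2, 188]
[6, 1, 7, 8]
[9, 5, 2]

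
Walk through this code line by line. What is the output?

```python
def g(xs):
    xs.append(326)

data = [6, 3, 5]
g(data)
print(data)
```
[6, 3, 5, 326]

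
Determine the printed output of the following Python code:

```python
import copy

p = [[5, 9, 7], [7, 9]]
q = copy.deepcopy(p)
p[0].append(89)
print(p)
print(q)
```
[[5, 9, 7, 89], [7, 9]]
[[5, 9, 7], [7, 9]]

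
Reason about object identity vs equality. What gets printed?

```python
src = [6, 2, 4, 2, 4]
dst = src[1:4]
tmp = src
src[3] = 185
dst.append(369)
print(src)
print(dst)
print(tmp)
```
[6, 2, 4, 185, 4]
[2, 4, 2, 369]
[6, 2, 4, 185, 4]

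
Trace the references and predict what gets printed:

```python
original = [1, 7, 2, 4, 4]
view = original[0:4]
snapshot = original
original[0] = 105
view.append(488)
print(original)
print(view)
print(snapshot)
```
[105, 7, 2, 4, 4]
[1, 7, 2, 4, 488]
[105, 7, 2, 4, 4]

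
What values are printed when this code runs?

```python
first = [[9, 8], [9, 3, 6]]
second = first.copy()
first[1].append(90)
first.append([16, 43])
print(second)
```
[[9, 8], [9, 3, 6, 90]]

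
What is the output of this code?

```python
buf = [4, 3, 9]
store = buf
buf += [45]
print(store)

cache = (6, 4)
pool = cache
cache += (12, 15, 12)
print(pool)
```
[4, 3, 9, 45]
(6, 4)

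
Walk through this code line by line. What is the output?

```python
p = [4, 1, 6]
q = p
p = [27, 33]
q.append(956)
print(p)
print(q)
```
[27, 33]
[4, 1, 6, 956]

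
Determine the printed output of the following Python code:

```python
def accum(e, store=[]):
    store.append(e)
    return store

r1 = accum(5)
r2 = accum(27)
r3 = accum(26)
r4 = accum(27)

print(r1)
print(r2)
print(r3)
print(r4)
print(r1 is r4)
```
[5, 27, 26, 27]
[5, 27, 26, 27]
[5, 27, 26, 27]
[5, 27, 26, 27]
True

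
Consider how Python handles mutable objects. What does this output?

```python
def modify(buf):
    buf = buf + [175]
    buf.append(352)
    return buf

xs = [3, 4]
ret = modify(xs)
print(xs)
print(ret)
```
[3, 4]
[3, 4, 175, 352]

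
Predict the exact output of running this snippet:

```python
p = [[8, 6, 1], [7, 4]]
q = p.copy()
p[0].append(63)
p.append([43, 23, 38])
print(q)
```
[[8, 6, 1, 63], [7, 4]]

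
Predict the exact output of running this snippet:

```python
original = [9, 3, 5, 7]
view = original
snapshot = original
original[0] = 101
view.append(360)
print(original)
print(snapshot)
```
[101, 3, 5, 7, 360]
[101, 3, 5, 7, 360]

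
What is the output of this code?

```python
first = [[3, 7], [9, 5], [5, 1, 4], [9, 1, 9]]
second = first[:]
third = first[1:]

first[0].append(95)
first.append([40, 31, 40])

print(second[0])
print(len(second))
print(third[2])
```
[3, 7, 95]
4
[9, 1, 9]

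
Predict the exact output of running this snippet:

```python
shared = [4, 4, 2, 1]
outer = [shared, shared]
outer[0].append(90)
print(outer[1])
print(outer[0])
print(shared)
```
[4, 4, 2, 1, 90]
[4, 4, 2, 1, 90]
[4, 4, 2, 1, 90]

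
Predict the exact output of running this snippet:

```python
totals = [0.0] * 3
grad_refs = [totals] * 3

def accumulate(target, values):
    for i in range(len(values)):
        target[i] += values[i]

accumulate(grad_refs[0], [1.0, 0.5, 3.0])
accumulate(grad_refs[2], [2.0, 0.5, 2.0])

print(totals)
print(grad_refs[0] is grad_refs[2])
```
[3.0, 1.0, 5.0]
True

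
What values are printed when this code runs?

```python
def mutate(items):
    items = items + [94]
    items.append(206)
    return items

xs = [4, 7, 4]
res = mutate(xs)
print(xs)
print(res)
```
[4, 7, 4]
[4, 7, 4, 94, 206]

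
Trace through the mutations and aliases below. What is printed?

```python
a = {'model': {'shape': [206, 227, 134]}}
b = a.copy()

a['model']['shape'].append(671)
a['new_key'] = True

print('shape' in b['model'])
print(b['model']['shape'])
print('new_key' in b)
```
True
[206, 227, 134, 671]
False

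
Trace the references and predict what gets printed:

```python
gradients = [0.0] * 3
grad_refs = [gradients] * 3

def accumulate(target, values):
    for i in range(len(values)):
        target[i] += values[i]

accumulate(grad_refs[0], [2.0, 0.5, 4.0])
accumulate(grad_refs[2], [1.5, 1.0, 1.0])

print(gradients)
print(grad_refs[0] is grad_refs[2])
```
[3.5, 1.5, 5.0]
True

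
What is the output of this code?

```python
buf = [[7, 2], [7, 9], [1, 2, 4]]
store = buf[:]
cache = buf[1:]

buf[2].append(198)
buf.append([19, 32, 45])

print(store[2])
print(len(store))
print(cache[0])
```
[1, 2, 4, 198]
3
[7, 9]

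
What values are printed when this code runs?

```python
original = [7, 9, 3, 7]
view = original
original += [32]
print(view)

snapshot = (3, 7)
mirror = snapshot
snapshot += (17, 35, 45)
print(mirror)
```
[7, 9, 3, 7, 32]
(3, 7)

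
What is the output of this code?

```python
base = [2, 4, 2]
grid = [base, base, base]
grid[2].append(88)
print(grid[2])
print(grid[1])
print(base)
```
[2, 4, 2, 88]
[2, 4, 2, 88]
[2, 4, 2, 88]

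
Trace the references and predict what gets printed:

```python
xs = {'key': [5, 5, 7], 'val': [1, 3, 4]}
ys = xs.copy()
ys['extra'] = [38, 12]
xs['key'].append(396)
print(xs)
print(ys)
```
{'key': [5, 5, 7, 396], 'val': [1, 3, 4]}
{'key': [5, 5, 7, 396], 'val': [1, 3, 4], 'extra': [38, 12]}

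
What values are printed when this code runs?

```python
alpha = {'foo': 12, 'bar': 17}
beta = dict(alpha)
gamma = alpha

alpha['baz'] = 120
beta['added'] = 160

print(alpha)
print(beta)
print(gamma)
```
{'foo': 12, 'bar': 17, 'baz': 120}
{'foo': 12, 'bar': 17, 'added': 160}
{'foo': 12, 'bar': 17, 'baz': 120}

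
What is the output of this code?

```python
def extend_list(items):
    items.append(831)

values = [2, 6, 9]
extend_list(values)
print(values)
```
[2, 6, 9, 831]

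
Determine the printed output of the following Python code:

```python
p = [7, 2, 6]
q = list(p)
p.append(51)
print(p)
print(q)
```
[7, 2, 6, 51]
[7, 2, 6]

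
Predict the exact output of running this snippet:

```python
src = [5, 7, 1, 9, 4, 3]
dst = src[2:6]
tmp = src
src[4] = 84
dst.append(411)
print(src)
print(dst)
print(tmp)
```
[5, 7, 1, 9, 84, 3]
[1, 9, 4, 3, 411]
[5, 7, 1, 9, 84, 3]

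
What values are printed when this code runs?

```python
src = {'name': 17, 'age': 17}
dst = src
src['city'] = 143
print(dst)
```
{'name': 17, 'age': 17, 'city': 143}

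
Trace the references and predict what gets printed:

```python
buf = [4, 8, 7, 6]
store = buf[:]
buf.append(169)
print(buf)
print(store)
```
[4, 8, 7, 6, 169]
[4, 8, 7, 6]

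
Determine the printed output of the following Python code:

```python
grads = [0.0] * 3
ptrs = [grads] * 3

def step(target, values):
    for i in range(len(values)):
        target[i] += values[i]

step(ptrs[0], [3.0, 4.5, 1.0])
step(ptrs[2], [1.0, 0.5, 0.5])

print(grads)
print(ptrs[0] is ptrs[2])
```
[4.0, 5.0, 1.5]
True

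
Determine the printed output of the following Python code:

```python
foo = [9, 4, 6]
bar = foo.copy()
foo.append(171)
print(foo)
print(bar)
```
[9, 4, 6, 171]
[9, 4, 6]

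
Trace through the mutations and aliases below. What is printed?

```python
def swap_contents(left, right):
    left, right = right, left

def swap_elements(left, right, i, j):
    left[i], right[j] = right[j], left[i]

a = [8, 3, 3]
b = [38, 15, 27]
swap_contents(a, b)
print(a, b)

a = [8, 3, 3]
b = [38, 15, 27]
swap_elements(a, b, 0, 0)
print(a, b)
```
[8, 3, 3] [38, 15, 27]
[38, 3, 3] [8, 15, 27]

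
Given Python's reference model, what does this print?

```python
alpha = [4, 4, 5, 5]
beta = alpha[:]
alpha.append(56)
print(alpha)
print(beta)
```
[4, 4, 5, 5, 56]
[4, 4, 5, 5]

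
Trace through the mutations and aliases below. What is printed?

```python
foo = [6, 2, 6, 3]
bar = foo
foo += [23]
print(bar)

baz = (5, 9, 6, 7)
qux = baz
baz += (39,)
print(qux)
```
[6, 2, 6, 3, 23]
(5, 9, 6, 7)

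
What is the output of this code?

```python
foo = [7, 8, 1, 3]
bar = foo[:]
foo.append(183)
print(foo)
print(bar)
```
[7, 8, 1, 3, 183]
[7, 8, 1, 3]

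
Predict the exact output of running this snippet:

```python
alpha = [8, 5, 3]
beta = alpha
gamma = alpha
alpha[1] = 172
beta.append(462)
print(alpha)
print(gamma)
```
[8, 172, 3, 462]
[8, 172, 3, 462]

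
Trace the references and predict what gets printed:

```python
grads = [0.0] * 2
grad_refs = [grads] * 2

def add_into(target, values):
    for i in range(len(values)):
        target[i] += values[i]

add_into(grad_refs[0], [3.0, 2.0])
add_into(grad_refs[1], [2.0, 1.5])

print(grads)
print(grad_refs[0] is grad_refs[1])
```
[5.0, 3.5]
True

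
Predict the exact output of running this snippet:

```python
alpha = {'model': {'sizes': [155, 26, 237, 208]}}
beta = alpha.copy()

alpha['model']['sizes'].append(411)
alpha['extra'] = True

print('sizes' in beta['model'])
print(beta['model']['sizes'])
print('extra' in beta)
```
True
[155, 26, 237, 208, 411]
False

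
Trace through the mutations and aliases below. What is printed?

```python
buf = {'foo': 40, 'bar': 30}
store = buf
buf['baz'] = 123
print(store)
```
{'foo': 40, 'bar': 30, 'baz': 123}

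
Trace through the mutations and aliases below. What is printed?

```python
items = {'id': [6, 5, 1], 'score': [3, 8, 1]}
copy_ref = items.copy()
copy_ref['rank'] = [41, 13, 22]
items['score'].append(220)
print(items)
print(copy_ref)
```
{'id': [6, 5, 1], 'score': [3, 8, 1, 220]}
{'id': [6, 5, 1], 'score': [3, 8, 1, 220], 'rank': [41, 13, 22]}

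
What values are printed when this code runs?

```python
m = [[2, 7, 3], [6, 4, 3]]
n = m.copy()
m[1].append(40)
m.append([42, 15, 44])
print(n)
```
[[2, 7, 3], [6, 4, 3, 40]]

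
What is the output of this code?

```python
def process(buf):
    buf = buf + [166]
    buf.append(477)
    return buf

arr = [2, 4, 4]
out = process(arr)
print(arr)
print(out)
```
[2, 4, 4]
[2, 4, 4, 166, 477]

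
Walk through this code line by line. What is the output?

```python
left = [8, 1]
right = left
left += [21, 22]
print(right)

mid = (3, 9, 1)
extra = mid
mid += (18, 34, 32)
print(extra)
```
[8, 1, 21, 22]
(3, 9, 1)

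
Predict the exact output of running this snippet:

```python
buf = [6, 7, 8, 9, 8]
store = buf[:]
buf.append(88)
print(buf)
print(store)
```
[6, 7, 8, 9, 8, 88]
[6, 7, 8, 9, 8]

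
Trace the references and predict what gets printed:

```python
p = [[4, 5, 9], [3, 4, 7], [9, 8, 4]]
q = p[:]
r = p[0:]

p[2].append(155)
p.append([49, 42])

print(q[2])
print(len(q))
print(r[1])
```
[9, 8, 4, 155]
3
[3, 4, 7]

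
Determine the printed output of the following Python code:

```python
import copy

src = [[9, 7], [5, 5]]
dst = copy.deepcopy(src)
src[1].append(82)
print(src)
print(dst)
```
[[9, 7], [5, 5, 82]]
[[9, 7], [5, 5]]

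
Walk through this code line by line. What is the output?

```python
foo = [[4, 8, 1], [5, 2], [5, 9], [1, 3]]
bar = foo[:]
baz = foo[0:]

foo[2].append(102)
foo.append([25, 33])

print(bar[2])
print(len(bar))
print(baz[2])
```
[5, 9, 102]
4
[5, 9, 102]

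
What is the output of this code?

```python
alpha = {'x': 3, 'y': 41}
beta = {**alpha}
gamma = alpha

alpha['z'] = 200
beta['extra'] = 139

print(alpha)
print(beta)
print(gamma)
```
{'x': 3, 'y': 41, 'z': 200}
{'x': 3, 'y': 41, 'extra': 139}
{'x': 3, 'y': 41, 'z': 200}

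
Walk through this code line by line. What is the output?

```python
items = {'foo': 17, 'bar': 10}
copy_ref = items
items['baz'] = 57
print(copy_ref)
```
{'foo': 17, 'bar': 10, 'baz': 57}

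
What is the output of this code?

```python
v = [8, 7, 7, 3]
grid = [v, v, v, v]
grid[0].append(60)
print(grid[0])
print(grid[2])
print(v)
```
[8, 7, 7, 3, 60]
[8, 7, 7, 3, 60]
[8, 7, 7, 3, 60]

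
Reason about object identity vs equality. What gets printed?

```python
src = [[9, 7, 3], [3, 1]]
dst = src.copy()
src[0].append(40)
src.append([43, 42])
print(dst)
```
[[9, 7, 3, 40], [3, 1]]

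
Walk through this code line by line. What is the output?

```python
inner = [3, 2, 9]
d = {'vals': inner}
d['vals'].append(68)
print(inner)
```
[3, 2, 9, 68]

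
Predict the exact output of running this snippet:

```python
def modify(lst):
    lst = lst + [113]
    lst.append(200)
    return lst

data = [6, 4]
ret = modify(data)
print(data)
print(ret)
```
[6, 4]
[6, 4, 113, 200]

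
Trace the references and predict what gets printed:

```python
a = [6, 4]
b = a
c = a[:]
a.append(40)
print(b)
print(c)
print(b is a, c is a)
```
[6, 4, 40]
[6, 4]
True False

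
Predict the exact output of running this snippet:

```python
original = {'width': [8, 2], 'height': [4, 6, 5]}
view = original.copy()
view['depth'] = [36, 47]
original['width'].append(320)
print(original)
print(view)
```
{'width': [8, 2, 320], 'height': [4, 6, 5]}
{'width': [8, 2, 320], 'height': [4, 6, 5], 'depth': [36, 47]}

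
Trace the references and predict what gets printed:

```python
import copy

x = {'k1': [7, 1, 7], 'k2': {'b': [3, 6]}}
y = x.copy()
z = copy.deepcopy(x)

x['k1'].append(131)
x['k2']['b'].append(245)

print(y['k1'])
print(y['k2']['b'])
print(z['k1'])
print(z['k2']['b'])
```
[7, 1, 7, 131]
[3, 6, 245]
[7, 1, 7]
[3, 6]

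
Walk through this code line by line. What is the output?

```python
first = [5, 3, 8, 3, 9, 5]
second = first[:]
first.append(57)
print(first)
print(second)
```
[5, 3, 8, 3, 9, 5, 57]
[5, 3, 8, 3, 9, 5]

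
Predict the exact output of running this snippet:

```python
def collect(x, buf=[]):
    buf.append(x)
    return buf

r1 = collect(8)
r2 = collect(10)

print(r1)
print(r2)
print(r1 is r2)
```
[8, 10]
[8, 10]
True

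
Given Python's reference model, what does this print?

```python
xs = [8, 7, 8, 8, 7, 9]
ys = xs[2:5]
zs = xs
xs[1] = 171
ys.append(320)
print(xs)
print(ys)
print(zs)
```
[8, 171, 8, 8, 7, 9]
[8, 8, 7, 320]
[8, 171, 8, 8, 7, 9]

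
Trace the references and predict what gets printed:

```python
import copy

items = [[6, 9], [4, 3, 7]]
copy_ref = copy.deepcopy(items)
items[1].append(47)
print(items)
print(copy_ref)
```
[[6, 9], [4, 3, 7, 47]]
[[6, 9], [4, 3, 7]]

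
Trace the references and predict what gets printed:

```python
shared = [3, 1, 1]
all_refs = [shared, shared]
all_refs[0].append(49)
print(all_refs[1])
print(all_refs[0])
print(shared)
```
[3, 1, 1, 49]
[3, 1, 1, 49]
[3, 1, 1, 49]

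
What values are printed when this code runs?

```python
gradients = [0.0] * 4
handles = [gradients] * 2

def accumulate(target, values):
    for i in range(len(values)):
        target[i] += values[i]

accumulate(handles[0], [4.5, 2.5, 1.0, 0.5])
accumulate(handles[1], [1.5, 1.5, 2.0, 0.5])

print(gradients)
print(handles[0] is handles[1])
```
[6.0, 4.0, 3.0, 1.0]
True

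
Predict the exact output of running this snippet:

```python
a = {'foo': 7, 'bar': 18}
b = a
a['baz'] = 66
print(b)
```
{'foo': 7, 'bar': 18, 'baz': 66}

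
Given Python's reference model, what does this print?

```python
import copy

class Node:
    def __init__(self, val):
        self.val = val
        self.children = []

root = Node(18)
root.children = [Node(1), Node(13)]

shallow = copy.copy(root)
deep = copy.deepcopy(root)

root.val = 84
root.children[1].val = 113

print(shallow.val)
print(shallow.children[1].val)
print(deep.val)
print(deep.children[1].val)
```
18
113
18
13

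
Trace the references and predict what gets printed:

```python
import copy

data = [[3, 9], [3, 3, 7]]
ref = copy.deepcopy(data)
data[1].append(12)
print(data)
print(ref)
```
[[3, 9], [3, 3, 7, 12]]
[[3, 9], [3, 3, 7]]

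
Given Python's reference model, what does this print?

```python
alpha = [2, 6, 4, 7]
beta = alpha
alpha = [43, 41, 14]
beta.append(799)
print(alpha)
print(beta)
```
[43, 41, 14]
[2, 6, 4, 7, 799]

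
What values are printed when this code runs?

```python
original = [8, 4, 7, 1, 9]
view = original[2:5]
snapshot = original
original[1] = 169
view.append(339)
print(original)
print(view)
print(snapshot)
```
[8, 169, 7, 1, 9]
[7, 1, 9, 339]
[8, 169, 7, 1, 9]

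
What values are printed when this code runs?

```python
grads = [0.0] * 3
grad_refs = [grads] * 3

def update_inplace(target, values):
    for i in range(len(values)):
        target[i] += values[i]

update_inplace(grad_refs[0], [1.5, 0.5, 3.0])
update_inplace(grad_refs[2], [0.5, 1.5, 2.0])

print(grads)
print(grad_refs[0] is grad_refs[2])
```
[2.0, 2.0, 5.0]
True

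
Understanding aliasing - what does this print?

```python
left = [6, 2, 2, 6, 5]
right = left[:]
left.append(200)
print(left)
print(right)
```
[6, 2, 2, 6, 5, 200]
[6, 2, 2, 6, 5]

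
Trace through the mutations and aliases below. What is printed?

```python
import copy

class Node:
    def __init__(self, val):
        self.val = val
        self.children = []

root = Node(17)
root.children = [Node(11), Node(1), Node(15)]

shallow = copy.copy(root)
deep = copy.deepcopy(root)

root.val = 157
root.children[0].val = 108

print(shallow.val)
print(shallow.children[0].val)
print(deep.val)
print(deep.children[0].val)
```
17
108
17
11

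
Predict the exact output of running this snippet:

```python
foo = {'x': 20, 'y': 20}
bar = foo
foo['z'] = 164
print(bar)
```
{'x': 20, 'y': 20, 'z': 164}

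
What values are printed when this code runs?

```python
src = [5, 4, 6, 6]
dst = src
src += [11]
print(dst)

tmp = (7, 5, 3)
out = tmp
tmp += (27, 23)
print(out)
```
[5, 4, 6, 6, 11]
(7, 5, 3)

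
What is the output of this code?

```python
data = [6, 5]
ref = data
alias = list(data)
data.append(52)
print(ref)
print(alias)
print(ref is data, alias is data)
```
[6, 5, 52]
[6, 5]
True False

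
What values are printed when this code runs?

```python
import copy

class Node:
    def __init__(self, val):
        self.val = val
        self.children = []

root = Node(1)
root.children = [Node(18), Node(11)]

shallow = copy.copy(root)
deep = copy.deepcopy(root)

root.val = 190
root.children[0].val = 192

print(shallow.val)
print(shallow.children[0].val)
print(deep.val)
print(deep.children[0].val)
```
1
192
1
18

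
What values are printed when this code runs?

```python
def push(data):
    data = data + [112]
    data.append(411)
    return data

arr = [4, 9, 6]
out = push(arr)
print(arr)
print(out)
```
[4, 9, 6]
[4, 9, 6, 112, 411]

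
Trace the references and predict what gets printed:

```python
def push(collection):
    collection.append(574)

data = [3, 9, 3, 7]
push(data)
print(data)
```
[3, 9, 3, 7, 574]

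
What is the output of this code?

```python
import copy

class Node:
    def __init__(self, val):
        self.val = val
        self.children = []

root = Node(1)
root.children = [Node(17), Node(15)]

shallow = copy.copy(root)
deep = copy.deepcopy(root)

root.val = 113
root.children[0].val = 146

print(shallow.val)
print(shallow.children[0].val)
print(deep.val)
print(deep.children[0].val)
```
1
146
1
17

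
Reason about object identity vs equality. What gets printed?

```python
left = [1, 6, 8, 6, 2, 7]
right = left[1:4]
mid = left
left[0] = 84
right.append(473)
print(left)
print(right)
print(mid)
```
[84, 6, 8, 6, 2, 7]
[6, 8, 6, 473]
[84, 6, 8, 6, 2, 7]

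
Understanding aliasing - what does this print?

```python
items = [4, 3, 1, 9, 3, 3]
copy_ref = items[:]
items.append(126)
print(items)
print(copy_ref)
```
[4, 3, 1, 9, 3, 3, 126]
[4, 3, 1, 9, 3, 3]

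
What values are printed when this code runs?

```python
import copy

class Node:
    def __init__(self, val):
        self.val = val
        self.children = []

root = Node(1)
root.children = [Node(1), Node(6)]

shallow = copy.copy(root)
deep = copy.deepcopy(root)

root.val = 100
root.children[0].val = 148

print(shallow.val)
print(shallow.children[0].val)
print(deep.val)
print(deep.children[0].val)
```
1
148
1
1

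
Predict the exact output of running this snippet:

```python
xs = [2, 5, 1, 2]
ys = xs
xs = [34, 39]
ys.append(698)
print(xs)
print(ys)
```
[34, 39]
[2, 5, 1, 2, 698]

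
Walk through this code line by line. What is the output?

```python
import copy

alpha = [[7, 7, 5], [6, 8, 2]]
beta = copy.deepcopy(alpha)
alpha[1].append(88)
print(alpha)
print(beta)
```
[[7, 7, 5], [6, 8, 2, 88]]
[[7, 7, 5], [6, 8, 2]]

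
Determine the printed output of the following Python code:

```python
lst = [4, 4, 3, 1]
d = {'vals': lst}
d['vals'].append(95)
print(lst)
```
[4, 4, 3, 1, 95]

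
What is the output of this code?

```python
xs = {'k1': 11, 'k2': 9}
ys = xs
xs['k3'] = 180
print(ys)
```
{'k1': 11, 'k2': 9, 'k3': 180}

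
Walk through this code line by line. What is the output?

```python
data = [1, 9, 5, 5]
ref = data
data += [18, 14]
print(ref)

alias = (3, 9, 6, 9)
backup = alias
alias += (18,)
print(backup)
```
[1, 9, 5, 5, 18, 14]
(3, 9, 6, 9)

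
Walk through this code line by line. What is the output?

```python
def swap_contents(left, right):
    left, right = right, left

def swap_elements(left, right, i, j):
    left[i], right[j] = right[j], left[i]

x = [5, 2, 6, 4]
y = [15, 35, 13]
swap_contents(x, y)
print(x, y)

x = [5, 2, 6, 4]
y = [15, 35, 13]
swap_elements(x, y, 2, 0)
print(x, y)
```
[5, 2, 6, 4] [15, 35, 13]
[5, 2, 15, 4] [6, 35, 13]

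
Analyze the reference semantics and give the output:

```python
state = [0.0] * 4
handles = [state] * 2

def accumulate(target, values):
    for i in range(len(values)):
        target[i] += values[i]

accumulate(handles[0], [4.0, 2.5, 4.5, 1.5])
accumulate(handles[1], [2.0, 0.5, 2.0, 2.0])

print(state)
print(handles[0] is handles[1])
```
[6.0, 3.0, 6.5, 3.5]
True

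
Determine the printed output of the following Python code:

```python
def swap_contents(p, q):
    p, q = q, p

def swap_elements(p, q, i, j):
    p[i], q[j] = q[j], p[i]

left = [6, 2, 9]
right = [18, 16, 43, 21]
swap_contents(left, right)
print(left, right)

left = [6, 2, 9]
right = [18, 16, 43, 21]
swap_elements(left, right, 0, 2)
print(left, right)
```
[6, 2, 9] [18, 16, 43, 21]
[43, 2, 9] [18, 16, 6, 21]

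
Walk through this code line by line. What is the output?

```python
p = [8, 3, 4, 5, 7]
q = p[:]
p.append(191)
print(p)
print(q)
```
[8, 3, 4, 5, 7, 191]
[8, 3, 4, 5, 7]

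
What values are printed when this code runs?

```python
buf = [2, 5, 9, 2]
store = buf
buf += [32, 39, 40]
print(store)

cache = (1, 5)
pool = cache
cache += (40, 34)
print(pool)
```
[2, 5, 9, 2, 32, 39, 40]
(1, 5)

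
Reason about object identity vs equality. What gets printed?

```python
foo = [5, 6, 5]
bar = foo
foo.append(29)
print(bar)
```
[5, 6, 5, 29]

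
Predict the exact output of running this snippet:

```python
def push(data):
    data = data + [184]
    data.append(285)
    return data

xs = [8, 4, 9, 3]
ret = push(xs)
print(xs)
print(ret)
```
[8, 4, 9, 3]
[8, 4, 9, 3, 184, 285]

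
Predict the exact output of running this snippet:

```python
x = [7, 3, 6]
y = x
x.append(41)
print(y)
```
[7, 3, 6, 41]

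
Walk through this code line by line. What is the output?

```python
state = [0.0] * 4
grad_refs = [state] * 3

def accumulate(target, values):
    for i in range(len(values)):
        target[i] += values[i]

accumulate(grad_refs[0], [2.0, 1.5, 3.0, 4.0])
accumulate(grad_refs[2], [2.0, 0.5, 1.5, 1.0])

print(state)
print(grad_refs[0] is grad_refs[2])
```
[4.0, 2.0, 4.5, 5.0]
True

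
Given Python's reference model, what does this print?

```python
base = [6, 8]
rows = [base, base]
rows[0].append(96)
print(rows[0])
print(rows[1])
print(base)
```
[6, 8, 96]
[6, 8, 96]
[6, 8, 96]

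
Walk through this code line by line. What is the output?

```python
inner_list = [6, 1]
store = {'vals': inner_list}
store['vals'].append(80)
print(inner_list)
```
[6, 1, 80]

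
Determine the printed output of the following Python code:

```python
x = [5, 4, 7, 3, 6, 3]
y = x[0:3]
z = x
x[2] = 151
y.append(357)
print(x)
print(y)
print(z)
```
[5, 4, 151, 3, 6, 3]
[5, 4, 7, 357]
[5, 4, 151, 3, 6, 3]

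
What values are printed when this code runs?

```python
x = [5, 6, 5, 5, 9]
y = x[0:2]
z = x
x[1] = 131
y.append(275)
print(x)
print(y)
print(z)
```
[5, 131, 5, 5, 9]
[5, 6, 275]
[5, 131, 5, 5, 9]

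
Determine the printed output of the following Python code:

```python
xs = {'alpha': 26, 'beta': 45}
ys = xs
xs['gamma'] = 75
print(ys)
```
{'alpha': 26, 'beta': 45, 'gamma': 75}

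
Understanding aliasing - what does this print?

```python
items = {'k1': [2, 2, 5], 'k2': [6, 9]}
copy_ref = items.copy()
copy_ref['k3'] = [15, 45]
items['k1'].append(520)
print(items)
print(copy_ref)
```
{'k1': [2, 2, 5, 520], 'k2': [6, 9]}
{'k1': [2, 2, 5, 520], 'k2': [6, 9], 'k3': [15, 45]}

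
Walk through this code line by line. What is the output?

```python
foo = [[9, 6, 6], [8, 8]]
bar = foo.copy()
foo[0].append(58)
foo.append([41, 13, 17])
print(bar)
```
[[9, 6, 6, 58], [8, 8]]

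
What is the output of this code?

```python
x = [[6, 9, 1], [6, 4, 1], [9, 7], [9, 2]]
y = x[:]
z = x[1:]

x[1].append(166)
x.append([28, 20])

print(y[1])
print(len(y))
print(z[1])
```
[6, 4, 1, 166]
4
[9, 7]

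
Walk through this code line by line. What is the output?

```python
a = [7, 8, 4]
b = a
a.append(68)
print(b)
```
[7, 8, 4, 68]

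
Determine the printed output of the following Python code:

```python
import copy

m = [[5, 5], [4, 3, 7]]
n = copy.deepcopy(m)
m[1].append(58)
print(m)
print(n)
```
[[5, 5], [4, 3, 7, 58]]
[[5, 5], [4, 3, 7]]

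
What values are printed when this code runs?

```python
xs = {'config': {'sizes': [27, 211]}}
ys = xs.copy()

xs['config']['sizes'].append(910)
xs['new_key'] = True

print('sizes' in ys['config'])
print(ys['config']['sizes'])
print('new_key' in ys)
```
True
[27, 211, 910]
False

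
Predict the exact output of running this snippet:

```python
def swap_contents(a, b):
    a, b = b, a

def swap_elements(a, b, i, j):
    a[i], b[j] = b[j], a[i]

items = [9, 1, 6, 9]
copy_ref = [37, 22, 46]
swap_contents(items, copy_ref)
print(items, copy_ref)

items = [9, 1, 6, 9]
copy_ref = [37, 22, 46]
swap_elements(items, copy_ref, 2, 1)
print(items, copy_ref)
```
[9, 1, 6, 9] [37, 22, 46]
[9, 1, 22, 9] [37, 6, 46]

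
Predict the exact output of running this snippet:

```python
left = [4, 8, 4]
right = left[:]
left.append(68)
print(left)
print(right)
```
[4, 8, 4, 68]
[4, 8, 4]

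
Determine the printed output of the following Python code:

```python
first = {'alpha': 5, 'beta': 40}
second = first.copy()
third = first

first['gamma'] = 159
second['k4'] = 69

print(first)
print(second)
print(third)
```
{'alpha': 5, 'beta': 40, 'gamma': 159}
{'alpha': 5, 'beta': 40, 'k4': 69}
{'alpha': 5, 'beta': 40, 'gamma': 159}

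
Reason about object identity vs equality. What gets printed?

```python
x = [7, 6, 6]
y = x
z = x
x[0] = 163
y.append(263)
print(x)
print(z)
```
[163, 6, 6, 263]
[163, 6, 6, 263]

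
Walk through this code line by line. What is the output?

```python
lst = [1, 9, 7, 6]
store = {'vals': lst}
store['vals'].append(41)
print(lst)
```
[1, 9, 7, 6, 41]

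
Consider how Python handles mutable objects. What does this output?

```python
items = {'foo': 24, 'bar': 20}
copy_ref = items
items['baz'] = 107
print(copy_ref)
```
{'foo': 24, 'bar': 20, 'baz': 107}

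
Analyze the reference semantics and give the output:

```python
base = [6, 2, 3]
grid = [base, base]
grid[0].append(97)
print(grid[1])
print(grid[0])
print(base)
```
[6, 2, 3, 97]
[6, 2, 3, 97]
[6, 2, 3, 97]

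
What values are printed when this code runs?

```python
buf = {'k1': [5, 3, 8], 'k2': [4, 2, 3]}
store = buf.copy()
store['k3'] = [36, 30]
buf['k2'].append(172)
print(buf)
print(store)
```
{'k1': [5, 3, 8], 'k2': [4, 2, 3, 172]}
{'k1': [5, 3, 8], 'k2': [4, 2, 3, 172], 'k3': [36, 30]}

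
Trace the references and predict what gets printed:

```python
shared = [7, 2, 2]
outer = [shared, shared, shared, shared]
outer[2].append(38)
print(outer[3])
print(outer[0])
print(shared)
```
[7, 2, 2, 38]
[7, 2, 2, 38]
[7, 2, 2, 38]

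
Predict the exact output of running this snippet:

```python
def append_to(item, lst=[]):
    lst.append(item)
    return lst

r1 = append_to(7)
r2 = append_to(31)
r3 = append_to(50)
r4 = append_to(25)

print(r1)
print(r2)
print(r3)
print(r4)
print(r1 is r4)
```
[7, 31, 50, 25]
[7, 31, 50, 25]
[7, 31, 50, 25]
[7, 31, 50, 25]
True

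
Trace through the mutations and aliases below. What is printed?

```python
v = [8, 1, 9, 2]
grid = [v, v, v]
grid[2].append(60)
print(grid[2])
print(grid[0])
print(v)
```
[8, 1, 9, 2, 60]
[8, 1, 9, 2, 60]
[8, 1, 9, 2, 60]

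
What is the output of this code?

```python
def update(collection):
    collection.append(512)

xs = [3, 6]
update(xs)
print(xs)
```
[3, 6, 512]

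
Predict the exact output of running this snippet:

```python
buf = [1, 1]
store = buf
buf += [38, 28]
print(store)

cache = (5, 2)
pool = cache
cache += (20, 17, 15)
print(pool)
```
[1, 1, 38, 28]
(5, 2)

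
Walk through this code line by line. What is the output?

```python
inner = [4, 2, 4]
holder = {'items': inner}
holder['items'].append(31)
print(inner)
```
[4, 2, 4, 31]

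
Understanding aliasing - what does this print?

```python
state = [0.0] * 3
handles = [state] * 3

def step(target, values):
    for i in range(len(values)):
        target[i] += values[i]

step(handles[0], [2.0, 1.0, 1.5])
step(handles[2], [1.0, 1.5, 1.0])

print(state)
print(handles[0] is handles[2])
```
[3.0, 2.5, 2.5]
True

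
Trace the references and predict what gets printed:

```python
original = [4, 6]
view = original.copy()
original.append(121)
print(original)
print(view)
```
[4, 6, 121]
[4, 6]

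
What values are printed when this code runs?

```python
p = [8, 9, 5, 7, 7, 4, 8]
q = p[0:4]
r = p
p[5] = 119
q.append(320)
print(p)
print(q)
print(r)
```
[8, 9, 5, 7, 7, 119, 8]
[8, 9, 5, 7, 320]
[8, 9, 5, 7, 7, 119, 8]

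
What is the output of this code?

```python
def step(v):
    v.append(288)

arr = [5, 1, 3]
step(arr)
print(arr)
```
[5, 1, 3, 288]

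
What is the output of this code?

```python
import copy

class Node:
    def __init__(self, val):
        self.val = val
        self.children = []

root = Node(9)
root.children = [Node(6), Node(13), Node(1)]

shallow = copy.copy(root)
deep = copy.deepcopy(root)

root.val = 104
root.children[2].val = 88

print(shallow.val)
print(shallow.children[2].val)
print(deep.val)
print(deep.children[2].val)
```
9
88
9
1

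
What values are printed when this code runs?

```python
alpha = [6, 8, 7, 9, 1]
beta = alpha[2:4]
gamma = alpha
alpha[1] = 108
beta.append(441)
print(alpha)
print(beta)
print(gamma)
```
[6, 108, 7, 9, 1]
[7, 9, 441]
[6, 108, 7, 9, 1]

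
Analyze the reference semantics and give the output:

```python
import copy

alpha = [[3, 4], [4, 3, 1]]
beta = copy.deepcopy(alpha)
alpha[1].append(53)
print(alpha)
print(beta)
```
[[3, 4], [4, 3, 1, 53]]
[[3, 4], [4, 3, 1]]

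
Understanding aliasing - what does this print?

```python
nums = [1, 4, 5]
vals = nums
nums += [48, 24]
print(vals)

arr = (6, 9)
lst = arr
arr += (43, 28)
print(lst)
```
[1, 4, 5, 48, 24]
(6, 9)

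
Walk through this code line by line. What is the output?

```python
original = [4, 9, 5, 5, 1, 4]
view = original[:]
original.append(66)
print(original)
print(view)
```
[4, 9, 5, 5, 1, 4, 66]
[4, 9, 5, 5, 1, 4]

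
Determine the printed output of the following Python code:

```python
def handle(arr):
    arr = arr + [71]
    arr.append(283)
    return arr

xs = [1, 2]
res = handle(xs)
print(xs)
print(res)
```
[1, 2]
[1, 2, 71, 283]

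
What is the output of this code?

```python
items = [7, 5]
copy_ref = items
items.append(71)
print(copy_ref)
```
[7, 5, 71]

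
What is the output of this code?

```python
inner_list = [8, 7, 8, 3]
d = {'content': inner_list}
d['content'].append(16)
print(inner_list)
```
[8, 7, 8, 3, 16]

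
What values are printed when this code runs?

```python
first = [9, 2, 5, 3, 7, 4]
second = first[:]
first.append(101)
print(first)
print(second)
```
[9, 2, 5, 3, 7, 4, 101]
[9, 2, 5, 3, 7, 4]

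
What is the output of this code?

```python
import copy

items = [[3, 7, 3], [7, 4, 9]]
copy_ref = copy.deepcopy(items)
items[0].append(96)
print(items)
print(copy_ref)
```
[[3, 7, 3, 96], [7, 4, 9]]
[[3, 7, 3], [7, 4, 9]]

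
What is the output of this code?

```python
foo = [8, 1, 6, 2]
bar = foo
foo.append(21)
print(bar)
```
[8, 1, 6, 2, 21]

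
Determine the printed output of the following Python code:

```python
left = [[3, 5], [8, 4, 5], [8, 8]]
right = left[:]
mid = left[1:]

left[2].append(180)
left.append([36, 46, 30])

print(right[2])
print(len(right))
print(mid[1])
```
[8, 8, 180]
3
[8, 8, 180]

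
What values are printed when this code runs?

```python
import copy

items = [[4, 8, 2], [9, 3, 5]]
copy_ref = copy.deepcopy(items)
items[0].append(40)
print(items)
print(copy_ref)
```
[[4, 8, 2, 40], [9, 3, 5]]
[[4, 8, 2], [9, 3, 5]]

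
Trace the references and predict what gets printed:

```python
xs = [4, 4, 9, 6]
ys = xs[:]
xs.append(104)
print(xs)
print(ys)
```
[4, 4, 9, 6, 104]
[4, 4, 9, 6]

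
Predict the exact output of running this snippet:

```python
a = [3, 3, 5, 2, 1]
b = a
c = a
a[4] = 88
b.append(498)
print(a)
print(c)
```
[3, 3, 5, 2, 88, 498]
[3, 3, 5, 2, 88, 498]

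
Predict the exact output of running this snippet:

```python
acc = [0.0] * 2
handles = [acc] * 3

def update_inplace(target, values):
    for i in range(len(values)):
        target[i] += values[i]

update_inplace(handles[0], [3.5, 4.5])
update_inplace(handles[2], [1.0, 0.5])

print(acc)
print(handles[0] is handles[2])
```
[4.5, 5.0]
True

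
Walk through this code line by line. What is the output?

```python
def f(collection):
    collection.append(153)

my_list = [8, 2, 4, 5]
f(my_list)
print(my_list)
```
[8, 2, 4, 5, 153]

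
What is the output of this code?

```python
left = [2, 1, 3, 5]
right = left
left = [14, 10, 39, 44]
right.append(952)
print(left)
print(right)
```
[14, 10, 39, 44]
[2, 1, 3, 5, 952]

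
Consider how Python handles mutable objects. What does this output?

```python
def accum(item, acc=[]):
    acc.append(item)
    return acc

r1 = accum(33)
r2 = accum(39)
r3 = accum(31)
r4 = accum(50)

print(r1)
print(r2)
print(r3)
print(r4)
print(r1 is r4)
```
[33, 39, 31, 50]
[33, 39, 31, 50]
[33, 39, 31, 50]
[33, 39, 31, 50]
True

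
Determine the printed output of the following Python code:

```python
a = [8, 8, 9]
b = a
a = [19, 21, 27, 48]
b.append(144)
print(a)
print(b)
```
[19, 21, 27, 48]
[8, 8, 9, 144]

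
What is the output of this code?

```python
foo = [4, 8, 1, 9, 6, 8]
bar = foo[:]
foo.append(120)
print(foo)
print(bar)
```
[4, 8, 1, 9, 6, 8, 120]
[4, 8, 1, 9, 6, 8]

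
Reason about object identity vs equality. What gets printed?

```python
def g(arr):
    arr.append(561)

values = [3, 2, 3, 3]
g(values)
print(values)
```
[3, 2, 3, 3, 561]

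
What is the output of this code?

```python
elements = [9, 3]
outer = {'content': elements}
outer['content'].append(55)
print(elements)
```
[9, 3, 55]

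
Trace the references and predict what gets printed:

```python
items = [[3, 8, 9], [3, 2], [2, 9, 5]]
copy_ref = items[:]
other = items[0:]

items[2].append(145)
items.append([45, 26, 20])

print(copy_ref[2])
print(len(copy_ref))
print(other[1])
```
[2, 9, 5, 145]
3
[3, 2]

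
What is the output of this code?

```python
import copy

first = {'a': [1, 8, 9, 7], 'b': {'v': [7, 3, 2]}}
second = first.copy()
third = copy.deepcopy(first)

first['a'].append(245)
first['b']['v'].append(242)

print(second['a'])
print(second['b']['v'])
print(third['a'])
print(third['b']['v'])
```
[1, 8, 9, 7, 245]
[7, 3, 2, 242]
[1, 8, 9, 7]
[7, 3, 2]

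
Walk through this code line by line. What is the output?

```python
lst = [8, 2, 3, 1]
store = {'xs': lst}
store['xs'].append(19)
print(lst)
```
[8, 2, 3, 1, 19]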